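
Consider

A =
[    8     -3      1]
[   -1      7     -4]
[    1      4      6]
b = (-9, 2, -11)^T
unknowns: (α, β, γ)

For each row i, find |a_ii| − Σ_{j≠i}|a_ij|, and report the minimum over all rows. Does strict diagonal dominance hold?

row 1: |8| − (3+1) = 4
row 2: |7| − (1+4) = 2
row 3: |6| − (1+4) = 1
minimum over rows = 1 → strictly diagonally dominant (convergence guaranteed)

1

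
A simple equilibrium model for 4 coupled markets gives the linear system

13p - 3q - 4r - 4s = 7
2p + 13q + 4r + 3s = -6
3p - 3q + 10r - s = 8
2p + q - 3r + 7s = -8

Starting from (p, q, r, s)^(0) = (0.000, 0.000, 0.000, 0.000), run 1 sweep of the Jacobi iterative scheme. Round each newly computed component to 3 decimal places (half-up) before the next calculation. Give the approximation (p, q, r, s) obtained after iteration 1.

(0.538, -0.462, 0.800, -1.143)

Iteration 1:
  p = (7 - (-3)·0.000 - (-4)·0.000 - (-4)·0.000) / (13) = 0.538
  q = (-6 - (2)·0.000 - (4)·0.000 - (3)·0.000) / (13) = -0.462
  r = (8 - (3)·0.000 - (-3)·0.000 - (-1)·0.000) / (10) = 0.800
  s = (-8 - (2)·0.000 - (1)·0.000 - (-3)·0.000) / (7) = -1.143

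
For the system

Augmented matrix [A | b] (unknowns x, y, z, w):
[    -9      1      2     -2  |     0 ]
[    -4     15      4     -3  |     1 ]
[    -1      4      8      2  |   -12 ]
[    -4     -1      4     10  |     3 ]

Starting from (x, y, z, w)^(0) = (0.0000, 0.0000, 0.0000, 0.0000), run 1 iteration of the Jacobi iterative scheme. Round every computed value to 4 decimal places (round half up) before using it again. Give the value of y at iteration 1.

Iteration 1:
  x = (0 - (1)·0.0000 - (2)·0.0000 - (-2)·0.0000) / (-9) = 0.0000
  y = (1 - (-4)·0.0000 - (4)·0.0000 - (-3)·0.0000) / (15) = 0.0667
  z = (-12 - (-1)·0.0000 - (4)·0.0000 - (2)·0.0000) / (8) = -1.5000
  w = (3 - (-4)·0.0000 - (-1)·0.0000 - (4)·0.0000) / (10) = 0.3000

0.0667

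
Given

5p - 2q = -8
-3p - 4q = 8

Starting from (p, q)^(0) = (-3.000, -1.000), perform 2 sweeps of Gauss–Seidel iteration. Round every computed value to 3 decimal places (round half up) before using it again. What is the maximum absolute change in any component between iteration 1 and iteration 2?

Iteration 1:
  p = (-8 - (-2)·-1.000) / (5) = -2.000
  q = (8 - (-3)·-2.000) / (-4) = -0.500
Iteration 2:
  p = (-8 - (-2)·-0.500) / (5) = -1.800
  q = (8 - (-3)·-1.800) / (-4) = -0.650
Change: (0.200, -0.150) → max |·| = 0.200

0.200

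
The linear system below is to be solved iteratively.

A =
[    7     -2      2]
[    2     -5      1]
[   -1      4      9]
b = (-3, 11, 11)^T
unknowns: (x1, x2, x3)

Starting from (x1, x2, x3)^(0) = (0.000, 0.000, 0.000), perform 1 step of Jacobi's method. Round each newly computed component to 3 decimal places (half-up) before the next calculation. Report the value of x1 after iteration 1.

-0.429

Iteration 1:
  x1 = (-3 - (-2)·0.000 - (2)·0.000) / (7) = -0.429
  x2 = (11 - (2)·0.000 - (1)·0.000) / (-5) = -2.200
  x3 = (11 - (-1)·0.000 - (4)·0.000) / (9) = 1.222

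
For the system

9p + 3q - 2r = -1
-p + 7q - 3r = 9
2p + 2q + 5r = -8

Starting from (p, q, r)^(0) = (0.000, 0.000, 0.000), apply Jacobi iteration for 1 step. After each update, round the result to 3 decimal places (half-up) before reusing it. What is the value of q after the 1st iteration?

1.286

Iteration 1:
  p = (-1 - (3)·0.000 - (-2)·0.000) / (9) = -0.111
  q = (9 - (-1)·0.000 - (-3)·0.000) / (7) = 1.286
  r = (-8 - (2)·0.000 - (2)·0.000) / (5) = -1.600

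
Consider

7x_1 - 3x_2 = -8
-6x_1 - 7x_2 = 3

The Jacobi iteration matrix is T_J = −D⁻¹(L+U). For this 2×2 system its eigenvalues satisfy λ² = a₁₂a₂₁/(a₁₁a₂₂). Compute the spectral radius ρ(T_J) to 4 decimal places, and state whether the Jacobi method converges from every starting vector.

a₁₂a₂₁/(a₁₁a₂₂) = (-3)·(-6) / ((7)·(-7)) = -0.367347
ρ = √|-0.367347| = √0.367347 = 0.6061
ρ < 1, so Jacobi converges

0.6061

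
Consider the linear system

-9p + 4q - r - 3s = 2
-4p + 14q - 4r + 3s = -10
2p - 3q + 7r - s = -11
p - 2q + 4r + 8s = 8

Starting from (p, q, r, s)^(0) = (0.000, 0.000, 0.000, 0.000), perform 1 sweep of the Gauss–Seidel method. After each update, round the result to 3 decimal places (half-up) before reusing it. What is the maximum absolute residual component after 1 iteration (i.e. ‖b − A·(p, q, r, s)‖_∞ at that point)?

Iteration 1:
  p = (2 - (4)·0.000 - (-1)·0.000 - (-3)·0.000) / (-9) = -0.222
  q = (-10 - (-4)·-0.222 - (-4)·0.000 - (3)·0.000) / (14) = -0.778
  r = (-11 - (2)·-0.222 - (-3)·-0.778 - (-1)·0.000) / (7) = -1.841
  s = (8 - (1)·-0.222 - (-2)·-0.778 - (4)·-1.841) / (8) = 1.754
Residual b − A·x = (6.535, -12.622, 1.751, -0.002); ∞-norm = 12.622

12.622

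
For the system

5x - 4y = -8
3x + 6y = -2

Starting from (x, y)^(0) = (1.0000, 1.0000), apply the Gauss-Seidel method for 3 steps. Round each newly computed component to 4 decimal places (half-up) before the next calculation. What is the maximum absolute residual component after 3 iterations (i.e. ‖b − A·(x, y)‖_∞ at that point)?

0.5972

Iteration 1:
  x = (-8 - (-4)·1.0000) / (5) = -0.8000
  y = (-2 - (3)·-0.8000) / (6) = 0.0667
Iteration 2:
  x = (-8 - (-4)·0.0667) / (5) = -1.5466
  y = (-2 - (3)·-1.5466) / (6) = 0.4400
Iteration 3:
  x = (-8 - (-4)·0.4400) / (5) = -1.2480
  y = (-2 - (3)·-1.2480) / (6) = 0.2907
Residual b − A·x = (-0.5972, -0.0002); ∞-norm = 0.5972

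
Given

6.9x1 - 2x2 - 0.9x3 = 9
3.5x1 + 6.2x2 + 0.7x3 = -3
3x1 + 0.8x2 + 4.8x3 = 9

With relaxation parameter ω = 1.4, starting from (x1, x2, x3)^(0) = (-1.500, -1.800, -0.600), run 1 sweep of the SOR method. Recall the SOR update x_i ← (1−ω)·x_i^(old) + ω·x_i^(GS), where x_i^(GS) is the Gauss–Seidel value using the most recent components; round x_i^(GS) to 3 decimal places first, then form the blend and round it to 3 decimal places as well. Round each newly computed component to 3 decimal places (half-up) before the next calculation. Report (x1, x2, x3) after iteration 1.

(1.586, -1.115, 1.738)

Iteration 1:
  x1: GS value = (9 - (-2)·-1.800 - (-0.9)·-0.600) / (6.9) = 0.704;  x1 ← (1−ω)·-1.500 + ω·0.704 = 1.586
  x2: GS value = (-3 - (3.5)·1.586 - (0.7)·-0.600) / (6.2) = -1.311;  x2 ← (1−ω)·-1.800 + ω·-1.311 = -1.115
  x3: GS value = (9 - (3)·1.586 - (0.8)·-1.115) / (4.8) = 1.070;  x3 ← (1−ω)·-0.600 + ω·1.070 = 1.738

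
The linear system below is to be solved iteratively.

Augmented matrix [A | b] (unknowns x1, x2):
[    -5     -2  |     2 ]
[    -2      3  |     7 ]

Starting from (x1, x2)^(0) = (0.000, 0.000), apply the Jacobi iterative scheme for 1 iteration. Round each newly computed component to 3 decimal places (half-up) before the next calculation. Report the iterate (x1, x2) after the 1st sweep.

(-0.400, 2.333)

Iteration 1:
  x1 = (2 - (-2)·0.000) / (-5) = -0.400
  x2 = (7 - (-2)·0.000) / (3) = 2.333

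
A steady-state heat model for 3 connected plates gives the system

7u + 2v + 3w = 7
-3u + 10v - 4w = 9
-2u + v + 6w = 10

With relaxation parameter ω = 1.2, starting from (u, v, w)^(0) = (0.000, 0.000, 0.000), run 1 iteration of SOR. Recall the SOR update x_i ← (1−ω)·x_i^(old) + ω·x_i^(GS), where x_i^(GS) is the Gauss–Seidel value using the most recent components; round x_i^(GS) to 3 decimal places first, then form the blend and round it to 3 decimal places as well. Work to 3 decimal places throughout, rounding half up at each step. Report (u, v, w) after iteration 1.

Iteration 1:
  u: GS value = (7 - (2)·0.000 - (3)·0.000) / (7) = 1.000;  u ← (1−ω)·0.000 + ω·1.000 = 1.200
  v: GS value = (9 - (-3)·1.200 - (-4)·0.000) / (10) = 1.260;  v ← (1−ω)·0.000 + ω·1.260 = 1.512
  w: GS value = (10 - (-2)·1.200 - (1)·1.512) / (6) = 1.815;  w ← (1−ω)·0.000 + ω·1.815 = 2.178

(1.200, 1.512, 2.178)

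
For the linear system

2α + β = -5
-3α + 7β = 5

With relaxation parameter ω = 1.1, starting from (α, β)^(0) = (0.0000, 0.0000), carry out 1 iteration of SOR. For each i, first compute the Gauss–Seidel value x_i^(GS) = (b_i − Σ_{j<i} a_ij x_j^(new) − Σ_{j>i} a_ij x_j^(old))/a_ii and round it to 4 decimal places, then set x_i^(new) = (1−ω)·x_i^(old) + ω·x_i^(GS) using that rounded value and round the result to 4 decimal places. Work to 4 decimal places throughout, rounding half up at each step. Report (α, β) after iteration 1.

(-2.7500, -0.5107)

Iteration 1:
  α: GS value = (-5 - (1)·0.0000) / (2) = -2.5000;  α ← (1−ω)·0.0000 + ω·-2.5000 = -2.7500
  β: GS value = (5 - (-3)·-2.7500) / (7) = -0.4643;  β ← (1−ω)·0.0000 + ω·-0.4643 = -0.5107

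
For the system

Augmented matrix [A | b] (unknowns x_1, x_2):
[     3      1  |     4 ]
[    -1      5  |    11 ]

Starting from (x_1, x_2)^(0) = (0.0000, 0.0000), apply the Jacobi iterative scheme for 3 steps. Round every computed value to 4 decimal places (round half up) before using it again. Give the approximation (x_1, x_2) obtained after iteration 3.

(0.5111, 2.3200)

Iteration 1:
  x_1 = (4 - (1)·0.0000) / (3) = 1.3333
  x_2 = (11 - (-1)·0.0000) / (5) = 2.2000
Iteration 2:
  x_1 = (4 - (1)·2.2000) / (3) = 0.6000
  x_2 = (11 - (-1)·1.3333) / (5) = 2.4667
Iteration 3:
  x_1 = (4 - (1)·2.4667) / (3) = 0.5111
  x_2 = (11 - (-1)·0.6000) / (5) = 2.3200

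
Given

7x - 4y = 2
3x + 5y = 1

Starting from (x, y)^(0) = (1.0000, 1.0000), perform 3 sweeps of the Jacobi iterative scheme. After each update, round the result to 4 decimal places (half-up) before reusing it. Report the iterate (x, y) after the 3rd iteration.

(0.1061, 0.1657)

Iteration 1:
  x = (2 - (-4)·1.0000) / (7) = 0.8571
  y = (1 - (3)·1.0000) / (5) = -0.4000
Iteration 2:
  x = (2 - (-4)·-0.4000) / (7) = 0.0571
  y = (1 - (3)·0.8571) / (5) = -0.3143
Iteration 3:
  x = (2 - (-4)·-0.3143) / (7) = 0.1061
  y = (1 - (3)·0.0571) / (5) = 0.1657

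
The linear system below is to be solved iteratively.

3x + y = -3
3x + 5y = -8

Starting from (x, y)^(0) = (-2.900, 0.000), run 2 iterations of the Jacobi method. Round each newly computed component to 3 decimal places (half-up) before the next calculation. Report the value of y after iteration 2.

-1.000

Iteration 1:
  x = (-3 - (1)·0.000) / (3) = -1.000
  y = (-8 - (3)·-2.900) / (5) = 0.140
Iteration 2:
  x = (-3 - (1)·0.140) / (3) = -1.047
  y = (-8 - (3)·-1.000) / (5) = -1.000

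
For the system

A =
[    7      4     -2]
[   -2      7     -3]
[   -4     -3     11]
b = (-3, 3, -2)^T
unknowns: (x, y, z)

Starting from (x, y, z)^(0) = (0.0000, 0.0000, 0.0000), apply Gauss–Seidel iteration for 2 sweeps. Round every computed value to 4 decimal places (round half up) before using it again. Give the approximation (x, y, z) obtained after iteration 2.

(-0.6761, 0.1265, -0.3932)

Iteration 1:
  x = (-3 - (4)·0.0000 - (-2)·0.0000) / (7) = -0.4286
  y = (3 - (-2)·-0.4286 - (-3)·0.0000) / (7) = 0.3061
  z = (-2 - (-4)·-0.4286 - (-3)·0.3061) / (11) = -0.2542
Iteration 2:
  x = (-3 - (4)·0.3061 - (-2)·-0.2542) / (7) = -0.6761
  y = (3 - (-2)·-0.6761 - (-3)·-0.2542) / (7) = 0.1265
  z = (-2 - (-4)·-0.6761 - (-3)·0.1265) / (11) = -0.3932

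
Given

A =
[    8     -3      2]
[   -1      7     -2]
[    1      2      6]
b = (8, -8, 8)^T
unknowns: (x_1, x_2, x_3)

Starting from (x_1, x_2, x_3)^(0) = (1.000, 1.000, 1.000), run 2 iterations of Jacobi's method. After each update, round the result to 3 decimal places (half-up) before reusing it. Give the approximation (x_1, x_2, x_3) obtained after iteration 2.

(0.524, -0.744, 1.384)

Iteration 1:
  x_1 = (8 - (-3)·1.000 - (2)·1.000) / (8) = 1.125
  x_2 = (-8 - (-1)·1.000 - (-2)·1.000) / (7) = -0.714
  x_3 = (8 - (1)·1.000 - (2)·1.000) / (6) = 0.833
Iteration 2:
  x_1 = (8 - (-3)·-0.714 - (2)·0.833) / (8) = 0.524
  x_2 = (-8 - (-1)·1.125 - (-2)·0.833) / (7) = -0.744
  x_3 = (8 - (1)·1.125 - (2)·-0.714) / (6) = 1.384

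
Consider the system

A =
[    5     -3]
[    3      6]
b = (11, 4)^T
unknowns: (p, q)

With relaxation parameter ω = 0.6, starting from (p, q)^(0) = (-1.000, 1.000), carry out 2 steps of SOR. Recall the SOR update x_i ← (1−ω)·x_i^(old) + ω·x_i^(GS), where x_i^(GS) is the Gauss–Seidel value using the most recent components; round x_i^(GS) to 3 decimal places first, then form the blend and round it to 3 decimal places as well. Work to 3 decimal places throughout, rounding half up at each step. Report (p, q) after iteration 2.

Iteration 1:
  p: GS value = (11 - (-3)·1.000) / (5) = 2.800;  p ← (1−ω)·-1.000 + ω·2.800 = 1.280
  q: GS value = (4 - (3)·1.280) / (6) = 0.027;  q ← (1−ω)·1.000 + ω·0.027 = 0.416
Iteration 2:
  p: GS value = (11 - (-3)·0.416) / (5) = 2.450;  p ← (1−ω)·1.280 + ω·2.450 = 1.982
  q: GS value = (4 - (3)·1.982) / (6) = -0.324;  q ← (1−ω)·0.416 + ω·-0.324 = -0.028

(1.982, -0.028)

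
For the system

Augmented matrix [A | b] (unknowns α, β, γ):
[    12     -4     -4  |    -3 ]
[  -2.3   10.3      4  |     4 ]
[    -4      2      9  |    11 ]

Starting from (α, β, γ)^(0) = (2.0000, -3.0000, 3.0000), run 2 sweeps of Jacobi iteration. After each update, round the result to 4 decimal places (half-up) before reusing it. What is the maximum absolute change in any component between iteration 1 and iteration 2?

1.5933

Iteration 1:
  α = (-3 - (-4)·-3.0000 - (-4)·3.0000) / (12) = -0.2500
  β = (4 - (-2.3)·2.0000 - (4)·3.0000) / (10.3) = -0.3301
  γ = (11 - (-4)·2.0000 - (2)·-3.0000) / (9) = 2.7778
Iteration 2:
  α = (-3 - (-4)·-0.3301 - (-4)·2.7778) / (12) = 0.5659
  β = (4 - (-2.3)·-0.2500 - (4)·2.7778) / (10.3) = -0.7462
  γ = (11 - (-4)·-0.2500 - (2)·-0.3301) / (9) = 1.1845
Change: (0.8159, -0.4161, -1.5933) → max |·| = 1.5933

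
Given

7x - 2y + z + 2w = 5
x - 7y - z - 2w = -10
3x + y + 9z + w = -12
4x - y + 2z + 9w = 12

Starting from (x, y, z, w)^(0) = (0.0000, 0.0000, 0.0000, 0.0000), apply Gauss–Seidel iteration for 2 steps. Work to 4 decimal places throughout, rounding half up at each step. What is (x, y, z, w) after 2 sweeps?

Iteration 1:
  x = (5 - (-2)·0.0000 - (1)·0.0000 - (2)·0.0000) / (7) = 0.7143
  y = (-10 - (1)·0.7143 - (-1)·0.0000 - (-2)·0.0000) / (-7) = 1.5306
  z = (-12 - (3)·0.7143 - (1)·1.5306 - (1)·0.0000) / (9) = -1.7415
  w = (12 - (4)·0.7143 - (-1)·1.5306 - (2)·-1.7415) / (9) = 1.5729
Iteration 2:
  x = (5 - (-2)·1.5306 - (1)·-1.7415 - (2)·1.5729) / (7) = 0.9510
  y = (-10 - (1)·0.9510 - (-1)·-1.7415 - (-2)·1.5729) / (-7) = 1.3638
  z = (-12 - (3)·0.9510 - (1)·1.3638 - (1)·1.5729) / (9) = -1.9766
  w = (12 - (4)·0.9510 - (-1)·1.3638 - (2)·-1.9766) / (9) = 1.5014

(0.9510, 1.3638, -1.9766, 1.5014)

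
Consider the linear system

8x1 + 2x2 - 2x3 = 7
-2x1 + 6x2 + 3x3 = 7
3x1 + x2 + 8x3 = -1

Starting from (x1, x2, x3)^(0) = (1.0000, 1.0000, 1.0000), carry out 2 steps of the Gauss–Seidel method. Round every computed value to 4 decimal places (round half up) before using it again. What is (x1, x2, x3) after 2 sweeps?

(0.4922, 1.6172, -0.5117)

Iteration 1:
  x1 = (7 - (2)·1.0000 - (-2)·1.0000) / (8) = 0.8750
  x2 = (7 - (-2)·0.8750 - (3)·1.0000) / (6) = 0.9583
  x3 = (-1 - (3)·0.8750 - (1)·0.9583) / (8) = -0.5729
Iteration 2:
  x1 = (7 - (2)·0.9583 - (-2)·-0.5729) / (8) = 0.4922
  x2 = (7 - (-2)·0.4922 - (3)·-0.5729) / (6) = 1.6172
  x3 = (-1 - (3)·0.4922 - (1)·1.6172) / (8) = -0.5117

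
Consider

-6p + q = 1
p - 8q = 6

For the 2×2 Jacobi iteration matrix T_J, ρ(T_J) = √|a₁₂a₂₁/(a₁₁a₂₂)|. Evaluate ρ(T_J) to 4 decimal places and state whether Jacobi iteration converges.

a₁₂a₂₁/(a₁₁a₂₂) = (1)·(1) / ((-6)·(-8)) = 0.020833
ρ = √|0.020833| = √0.020833 = 0.1443
ρ < 1, so Jacobi converges

0.1443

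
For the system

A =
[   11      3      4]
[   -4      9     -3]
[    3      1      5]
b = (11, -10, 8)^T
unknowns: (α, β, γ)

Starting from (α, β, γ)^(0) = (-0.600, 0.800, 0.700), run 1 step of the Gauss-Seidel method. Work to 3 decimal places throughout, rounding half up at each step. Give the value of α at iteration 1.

0.527

Iteration 1:
  α = (11 - (3)·0.800 - (4)·0.700) / (11) = 0.527
  β = (-10 - (-4)·0.527 - (-3)·0.700) / (9) = -0.644
  γ = (8 - (3)·0.527 - (1)·-0.644) / (5) = 1.413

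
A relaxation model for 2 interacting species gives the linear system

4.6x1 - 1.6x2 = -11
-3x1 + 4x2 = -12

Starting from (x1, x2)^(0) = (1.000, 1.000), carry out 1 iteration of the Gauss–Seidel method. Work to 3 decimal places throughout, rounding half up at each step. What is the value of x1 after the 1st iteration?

-2.043

Iteration 1:
  x1 = (-11 - (-1.6)·1.000) / (4.6) = -2.043
  x2 = (-12 - (-3)·-2.043) / (4) = -4.532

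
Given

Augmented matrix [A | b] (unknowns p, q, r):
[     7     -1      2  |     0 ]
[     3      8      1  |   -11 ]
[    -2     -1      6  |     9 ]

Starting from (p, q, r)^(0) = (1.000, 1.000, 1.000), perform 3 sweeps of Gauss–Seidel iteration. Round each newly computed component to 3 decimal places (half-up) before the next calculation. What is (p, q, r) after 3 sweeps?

(-0.502, -1.324, 1.112)

Iteration 1:
  p = (0 - (-1)·1.000 - (2)·1.000) / (7) = -0.143
  q = (-11 - (3)·-0.143 - (1)·1.000) / (8) = -1.446
  r = (9 - (-2)·-0.143 - (-1)·-1.446) / (6) = 1.211
Iteration 2:
  p = (0 - (-1)·-1.446 - (2)·1.211) / (7) = -0.553
  q = (-11 - (3)·-0.553 - (1)·1.211) / (8) = -1.319
  r = (9 - (-2)·-0.553 - (-1)·-1.319) / (6) = 1.096
Iteration 3:
  p = (0 - (-1)·-1.319 - (2)·1.096) / (7) = -0.502
  q = (-11 - (3)·-0.502 - (1)·1.096) / (8) = -1.324
  r = (9 - (-2)·-0.502 - (-1)·-1.324) / (6) = 1.112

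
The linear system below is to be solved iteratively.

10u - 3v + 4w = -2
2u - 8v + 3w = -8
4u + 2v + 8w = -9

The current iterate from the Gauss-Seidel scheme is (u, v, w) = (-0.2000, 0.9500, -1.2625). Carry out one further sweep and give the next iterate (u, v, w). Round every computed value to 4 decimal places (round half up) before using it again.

One sweep:
  u = (-2 - (-3)·0.9500 - (4)·-1.2625) / (10) = 0.5900
  v = (-8 - (2)·0.5900 - (3)·-1.2625) / (-8) = 0.6741
  w = (-9 - (4)·0.5900 - (2)·0.6741) / (8) = -1.5885

(0.5900, 0.6741, -1.5885)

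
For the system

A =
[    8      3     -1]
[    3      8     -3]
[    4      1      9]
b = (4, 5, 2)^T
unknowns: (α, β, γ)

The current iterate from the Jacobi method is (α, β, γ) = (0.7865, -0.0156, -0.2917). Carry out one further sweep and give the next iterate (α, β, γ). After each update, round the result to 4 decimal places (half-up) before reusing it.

(0.4694, 0.2207, -0.1256)

One sweep:
  α = (4 - (3)·-0.0156 - (-1)·-0.2917) / (8) = 0.4694
  β = (5 - (3)·0.7865 - (-3)·-0.2917) / (8) = 0.2207
  γ = (2 - (4)·0.7865 - (1)·-0.0156) / (9) = -0.1256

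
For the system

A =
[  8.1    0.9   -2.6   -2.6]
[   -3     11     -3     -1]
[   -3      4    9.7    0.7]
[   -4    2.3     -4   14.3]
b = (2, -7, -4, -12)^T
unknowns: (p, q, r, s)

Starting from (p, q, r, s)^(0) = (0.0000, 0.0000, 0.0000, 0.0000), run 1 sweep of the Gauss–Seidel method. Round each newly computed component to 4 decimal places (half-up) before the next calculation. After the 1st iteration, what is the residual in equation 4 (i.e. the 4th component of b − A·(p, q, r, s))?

Iteration 1:
  p = (2 - (0.9)·0.0000 - (-2.6)·0.0000 - (-2.6)·0.0000) / (8.1) = 0.2469
  q = (-7 - (-3)·0.2469 - (-3)·0.0000 - (-1)·0.0000) / (11) = -0.5690
  r = (-4 - (-3)·0.2469 - (4)·-0.5690 - (0.7)·0.0000) / (9.7) = -0.1014
  s = (-12 - (-4)·0.2469 - (2.3)·-0.5690 - (-4)·-0.1014) / (14.3) = -0.7069
Residual b − A·x = (-1.5894, -1.0114, 0.4951, -0.0006)

-0.0006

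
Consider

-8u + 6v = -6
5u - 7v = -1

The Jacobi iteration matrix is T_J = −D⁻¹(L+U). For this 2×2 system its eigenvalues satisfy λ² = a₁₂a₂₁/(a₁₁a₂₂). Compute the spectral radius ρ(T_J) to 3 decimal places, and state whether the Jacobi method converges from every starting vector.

0.732

a₁₂a₂₁/(a₁₁a₂₂) = (6)·(5) / ((-8)·(-7)) = 0.535714
ρ = √|0.535714| = √0.535714 = 0.732
ρ < 1, so Jacobi converges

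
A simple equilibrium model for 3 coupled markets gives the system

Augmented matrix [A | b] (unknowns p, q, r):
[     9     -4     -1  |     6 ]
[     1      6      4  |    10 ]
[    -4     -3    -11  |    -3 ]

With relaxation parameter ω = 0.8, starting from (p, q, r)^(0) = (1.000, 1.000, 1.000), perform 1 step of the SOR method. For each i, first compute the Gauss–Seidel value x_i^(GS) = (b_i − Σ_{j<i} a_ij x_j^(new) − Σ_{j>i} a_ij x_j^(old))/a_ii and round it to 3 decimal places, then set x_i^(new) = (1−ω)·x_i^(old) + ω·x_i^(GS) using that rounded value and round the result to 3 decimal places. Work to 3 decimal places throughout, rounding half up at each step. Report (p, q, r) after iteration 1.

Iteration 1:
  p: GS value = (6 - (-4)·1.000 - (-1)·1.000) / (9) = 1.222;  p ← (1−ω)·1.000 + ω·1.222 = 1.178
  q: GS value = (10 - (1)·1.178 - (4)·1.000) / (6) = 0.804;  q ← (1−ω)·1.000 + ω·0.804 = 0.843
  r: GS value = (-3 - (-4)·1.178 - (-3)·0.843) / (-11) = -0.386;  r ← (1−ω)·1.000 + ω·-0.386 = -0.109

(1.178, 0.843, -0.109)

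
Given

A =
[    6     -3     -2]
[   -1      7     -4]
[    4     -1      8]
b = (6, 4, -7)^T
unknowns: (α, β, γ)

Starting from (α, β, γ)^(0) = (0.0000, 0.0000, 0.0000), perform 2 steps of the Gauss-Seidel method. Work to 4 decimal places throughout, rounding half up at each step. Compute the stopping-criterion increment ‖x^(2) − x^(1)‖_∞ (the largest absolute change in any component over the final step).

0.7449

Iteration 1:
  α = (6 - (-3)·0.0000 - (-2)·0.0000) / (6) = 1.0000
  β = (4 - (-1)·1.0000 - (-4)·0.0000) / (7) = 0.7143
  γ = (-7 - (4)·1.0000 - (-1)·0.7143) / (8) = -1.2857
Iteration 2:
  α = (6 - (-3)·0.7143 - (-2)·-1.2857) / (6) = 0.9286
  β = (4 - (-1)·0.9286 - (-4)·-1.2857) / (7) = -0.0306
  γ = (-7 - (4)·0.9286 - (-1)·-0.0306) / (8) = -1.3431
Change: (-0.0714, -0.7449, -0.0574) → max |·| = 0.7449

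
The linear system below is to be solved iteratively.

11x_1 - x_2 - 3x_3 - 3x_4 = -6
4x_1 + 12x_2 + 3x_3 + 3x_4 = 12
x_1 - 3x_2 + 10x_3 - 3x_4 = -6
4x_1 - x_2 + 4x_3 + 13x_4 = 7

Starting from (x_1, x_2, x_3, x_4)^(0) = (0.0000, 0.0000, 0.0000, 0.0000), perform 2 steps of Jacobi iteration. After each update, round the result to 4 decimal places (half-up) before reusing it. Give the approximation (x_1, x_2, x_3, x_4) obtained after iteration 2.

(-0.4713, 1.1972, -0.0839, 0.9678)

Iteration 1:
  x_1 = (-6 - (-1)·0.0000 - (-3)·0.0000 - (-3)·0.0000) / (11) = -0.5455
  x_2 = (12 - (4)·0.0000 - (3)·0.0000 - (3)·0.0000) / (12) = 1.0000
  x_3 = (-6 - (1)·0.0000 - (-3)·0.0000 - (-3)·0.0000) / (10) = -0.6000
  x_4 = (7 - (4)·0.0000 - (-1)·0.0000 - (4)·0.0000) / (13) = 0.5385
Iteration 2:
  x_1 = (-6 - (-1)·1.0000 - (-3)·-0.6000 - (-3)·0.5385) / (11) = -0.4713
  x_2 = (12 - (4)·-0.5455 - (3)·-0.6000 - (3)·0.5385) / (12) = 1.1972
  x_3 = (-6 - (1)·-0.5455 - (-3)·1.0000 - (-3)·0.5385) / (10) = -0.0839
  x_4 = (7 - (4)·-0.5455 - (-1)·1.0000 - (4)·-0.6000) / (13) = 0.9678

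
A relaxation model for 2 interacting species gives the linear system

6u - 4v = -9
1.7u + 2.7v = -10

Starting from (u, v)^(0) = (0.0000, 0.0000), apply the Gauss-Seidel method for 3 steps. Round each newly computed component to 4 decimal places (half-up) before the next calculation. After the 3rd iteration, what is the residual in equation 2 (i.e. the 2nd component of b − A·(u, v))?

0.0000

Iteration 1:
  u = (-9 - (-4)·0.0000) / (6) = -1.5000
  v = (-10 - (1.7)·-1.5000) / (2.7) = -2.7593
Iteration 2:
  u = (-9 - (-4)·-2.7593) / (6) = -3.3395
  v = (-10 - (1.7)·-3.3395) / (2.7) = -1.6011
Iteration 3:
  u = (-9 - (-4)·-1.6011) / (6) = -2.5674
  v = (-10 - (1.7)·-2.5674) / (2.7) = -2.0872
Residual b − A·x = (-1.9444, 0.0000)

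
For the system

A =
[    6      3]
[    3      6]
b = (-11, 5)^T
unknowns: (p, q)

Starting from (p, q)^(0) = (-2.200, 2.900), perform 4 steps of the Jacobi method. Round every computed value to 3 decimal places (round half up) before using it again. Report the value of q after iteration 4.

Iteration 1:
  p = (-11 - (3)·2.900) / (6) = -3.283
  q = (5 - (3)·-2.200) / (6) = 1.933
Iteration 2:
  p = (-11 - (3)·1.933) / (6) = -2.800
  q = (5 - (3)·-3.283) / (6) = 2.475
Iteration 3:
  p = (-11 - (3)·2.475) / (6) = -3.071
  q = (5 - (3)·-2.800) / (6) = 2.233
Iteration 4:
  p = (-11 - (3)·2.233) / (6) = -2.950
  q = (5 - (3)·-3.071) / (6) = 2.369

2.369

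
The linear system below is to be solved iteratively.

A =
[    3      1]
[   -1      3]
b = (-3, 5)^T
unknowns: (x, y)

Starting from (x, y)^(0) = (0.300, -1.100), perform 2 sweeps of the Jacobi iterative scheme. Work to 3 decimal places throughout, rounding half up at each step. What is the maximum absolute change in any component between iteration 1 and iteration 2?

Iteration 1:
  x = (-3 - (1)·-1.100) / (3) = -0.633
  y = (5 - (-1)·0.300) / (3) = 1.767
Iteration 2:
  x = (-3 - (1)·1.767) / (3) = -1.589
  y = (5 - (-1)·-0.633) / (3) = 1.456
Change: (-0.956, -0.311) → max |·| = 0.956

0.956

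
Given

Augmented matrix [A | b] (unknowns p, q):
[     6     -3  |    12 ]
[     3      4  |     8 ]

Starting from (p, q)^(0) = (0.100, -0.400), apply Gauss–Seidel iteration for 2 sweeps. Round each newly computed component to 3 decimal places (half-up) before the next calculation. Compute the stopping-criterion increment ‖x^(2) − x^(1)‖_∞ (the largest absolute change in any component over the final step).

Iteration 1:
  p = (12 - (-3)·-0.400) / (6) = 1.800
  q = (8 - (3)·1.800) / (4) = 0.650
Iteration 2:
  p = (12 - (-3)·0.650) / (6) = 2.325
  q = (8 - (3)·2.325) / (4) = 0.256
Change: (0.525, -0.394) → max |·| = 0.525

0.525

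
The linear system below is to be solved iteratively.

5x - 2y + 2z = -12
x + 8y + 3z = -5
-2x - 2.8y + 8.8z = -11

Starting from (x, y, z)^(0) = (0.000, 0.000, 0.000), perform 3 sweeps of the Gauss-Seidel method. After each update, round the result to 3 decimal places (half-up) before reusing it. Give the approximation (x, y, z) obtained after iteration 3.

(-1.655, 0.165, -1.574)

Iteration 1:
  x = (-12 - (-2)·0.000 - (2)·0.000) / (5) = -2.400
  y = (-5 - (1)·-2.400 - (3)·0.000) / (8) = -0.325
  z = (-11 - (-2)·-2.400 - (-2.8)·-0.325) / (8.8) = -1.899
Iteration 2:
  x = (-12 - (-2)·-0.325 - (2)·-1.899) / (5) = -1.770
  y = (-5 - (1)·-1.770 - (3)·-1.899) / (8) = 0.308
  z = (-11 - (-2)·-1.770 - (-2.8)·0.308) / (8.8) = -1.554
Iteration 3:
  x = (-12 - (-2)·0.308 - (2)·-1.554) / (5) = -1.655
  y = (-5 - (1)·-1.655 - (3)·-1.554) / (8) = 0.165
  z = (-11 - (-2)·-1.655 - (-2.8)·0.165) / (8.8) = -1.574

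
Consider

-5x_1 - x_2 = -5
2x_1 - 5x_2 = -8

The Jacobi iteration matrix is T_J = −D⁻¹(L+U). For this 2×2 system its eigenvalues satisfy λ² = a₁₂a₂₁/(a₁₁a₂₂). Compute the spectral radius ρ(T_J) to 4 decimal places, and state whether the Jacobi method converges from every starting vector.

a₁₂a₂₁/(a₁₁a₂₂) = (-1)·(2) / ((-5)·(-5)) = -0.080000
ρ = √|-0.080000| = √0.080000 = 0.2828
ρ < 1, so Jacobi converges

0.2828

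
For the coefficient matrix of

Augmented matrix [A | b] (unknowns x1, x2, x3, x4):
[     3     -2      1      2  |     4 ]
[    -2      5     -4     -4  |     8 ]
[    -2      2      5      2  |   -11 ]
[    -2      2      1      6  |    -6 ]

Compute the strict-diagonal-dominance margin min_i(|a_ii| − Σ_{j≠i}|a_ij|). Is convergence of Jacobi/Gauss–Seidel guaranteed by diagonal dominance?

-5

row 1: |3| − (2+1+2) = -2
row 2: |5| − (2+4+4) = -5
row 3: |5| − (2+2+2) = -1
row 4: |6| − (2+2+1) = 1
minimum over rows = -5 → not strictly diagonally dominant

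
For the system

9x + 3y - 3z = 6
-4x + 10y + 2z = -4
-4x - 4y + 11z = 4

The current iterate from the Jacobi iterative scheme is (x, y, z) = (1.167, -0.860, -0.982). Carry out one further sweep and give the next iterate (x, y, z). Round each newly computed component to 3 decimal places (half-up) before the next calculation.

One sweep:
  x = (6 - (3)·-0.860 - (-3)·-0.982) / (9) = 0.626
  y = (-4 - (-4)·1.167 - (2)·-0.982) / (10) = 0.263
  z = (4 - (-4)·1.167 - (-4)·-0.860) / (11) = 0.475

(0.626, 0.263, 0.475)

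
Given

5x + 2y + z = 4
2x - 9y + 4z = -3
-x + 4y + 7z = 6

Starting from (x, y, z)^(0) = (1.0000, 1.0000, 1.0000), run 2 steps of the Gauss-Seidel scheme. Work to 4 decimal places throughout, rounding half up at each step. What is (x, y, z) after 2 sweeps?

Iteration 1:
  x = (4 - (2)·1.0000 - (1)·1.0000) / (5) = 0.2000
  y = (-3 - (2)·0.2000 - (4)·1.0000) / (-9) = 0.8222
  z = (6 - (-1)·0.2000 - (4)·0.8222) / (7) = 0.4159
Iteration 2:
  x = (4 - (2)·0.8222 - (1)·0.4159) / (5) = 0.3879
  y = (-3 - (2)·0.3879 - (4)·0.4159) / (-9) = 0.6044
  z = (6 - (-1)·0.3879 - (4)·0.6044) / (7) = 0.5672

(0.3879, 0.6044, 0.5672)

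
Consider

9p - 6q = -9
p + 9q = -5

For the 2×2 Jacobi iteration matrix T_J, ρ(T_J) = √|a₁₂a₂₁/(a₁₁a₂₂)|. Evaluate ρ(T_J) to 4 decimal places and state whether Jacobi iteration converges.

a₁₂a₂₁/(a₁₁a₂₂) = (-6)·(1) / ((9)·(9)) = -0.074074
ρ = √|-0.074074| = √0.074074 = 0.2722
ρ < 1, so Jacobi converges

0.2722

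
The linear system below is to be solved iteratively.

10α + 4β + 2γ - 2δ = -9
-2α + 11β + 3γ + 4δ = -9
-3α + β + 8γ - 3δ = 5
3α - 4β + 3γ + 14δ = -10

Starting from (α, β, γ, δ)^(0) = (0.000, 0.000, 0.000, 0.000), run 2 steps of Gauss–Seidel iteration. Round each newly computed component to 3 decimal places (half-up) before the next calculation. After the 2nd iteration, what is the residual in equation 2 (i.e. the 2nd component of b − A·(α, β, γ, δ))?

Iteration 1:
  α = (-9 - (4)·0.000 - (2)·0.000 - (-2)·0.000) / (10) = -0.900
  β = (-9 - (-2)·-0.900 - (3)·0.000 - (4)·0.000) / (11) = -0.982
  γ = (5 - (-3)·-0.900 - (1)·-0.982 - (-3)·0.000) / (8) = 0.410
  δ = (-10 - (3)·-0.900 - (-4)·-0.982 - (3)·0.410) / (14) = -0.890
Iteration 2:
  α = (-9 - (4)·-0.982 - (2)·0.410 - (-2)·-0.890) / (10) = -0.767
  β = (-9 - (-2)·-0.767 - (3)·0.410 - (4)·-0.890) / (11) = -0.746
  γ = (5 - (-3)·-0.767 - (1)·-0.746 - (-3)·-0.890) / (8) = 0.097
  δ = (-10 - (3)·-0.767 - (-4)·-0.746 - (3)·0.097) / (14) = -0.784
Residual b − A·x = (-0.108, 0.517, 0.317, 0.002)

0.517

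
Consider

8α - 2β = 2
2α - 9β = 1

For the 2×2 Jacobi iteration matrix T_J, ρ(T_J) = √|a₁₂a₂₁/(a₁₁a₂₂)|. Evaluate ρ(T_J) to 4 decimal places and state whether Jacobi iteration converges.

a₁₂a₂₁/(a₁₁a₂₂) = (-2)·(2) / ((8)·(-9)) = 0.055556
ρ = √|0.055556| = √0.055556 = 0.2357
ρ < 1, so Jacobi converges

0.2357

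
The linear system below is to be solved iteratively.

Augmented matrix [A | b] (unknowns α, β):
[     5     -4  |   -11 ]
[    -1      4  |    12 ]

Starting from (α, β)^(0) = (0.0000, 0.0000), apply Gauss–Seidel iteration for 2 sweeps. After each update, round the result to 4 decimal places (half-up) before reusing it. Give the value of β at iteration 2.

2.9400

Iteration 1:
  α = (-11 - (-4)·0.0000) / (5) = -2.2000
  β = (12 - (-1)·-2.2000) / (4) = 2.4500
Iteration 2:
  α = (-11 - (-4)·2.4500) / (5) = -0.2400
  β = (12 - (-1)·-0.2400) / (4) = 2.9400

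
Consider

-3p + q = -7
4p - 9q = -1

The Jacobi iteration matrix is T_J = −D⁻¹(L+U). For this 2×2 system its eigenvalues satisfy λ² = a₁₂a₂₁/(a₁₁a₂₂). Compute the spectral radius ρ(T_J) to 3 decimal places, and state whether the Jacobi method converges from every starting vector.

0.385

a₁₂a₂₁/(a₁₁a₂₂) = (1)·(4) / ((-3)·(-9)) = 0.148148
ρ = √|0.148148| = √0.148148 = 0.385
ρ < 1, so Jacobi converges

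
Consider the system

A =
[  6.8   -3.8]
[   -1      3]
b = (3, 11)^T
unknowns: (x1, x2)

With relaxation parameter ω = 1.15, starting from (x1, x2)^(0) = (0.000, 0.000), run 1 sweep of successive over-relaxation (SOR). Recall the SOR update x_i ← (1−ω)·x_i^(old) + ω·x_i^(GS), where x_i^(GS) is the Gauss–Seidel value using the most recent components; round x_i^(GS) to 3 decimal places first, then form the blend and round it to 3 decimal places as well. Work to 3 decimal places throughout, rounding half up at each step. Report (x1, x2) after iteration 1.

Iteration 1:
  x1: GS value = (3 - (-3.8)·0.000) / (6.8) = 0.441;  x1 ← (1−ω)·0.000 + ω·0.441 = 0.507
  x2: GS value = (11 - (-1)·0.507) / (3) = 3.836;  x2 ← (1−ω)·0.000 + ω·3.836 = 4.411

(0.507, 4.411)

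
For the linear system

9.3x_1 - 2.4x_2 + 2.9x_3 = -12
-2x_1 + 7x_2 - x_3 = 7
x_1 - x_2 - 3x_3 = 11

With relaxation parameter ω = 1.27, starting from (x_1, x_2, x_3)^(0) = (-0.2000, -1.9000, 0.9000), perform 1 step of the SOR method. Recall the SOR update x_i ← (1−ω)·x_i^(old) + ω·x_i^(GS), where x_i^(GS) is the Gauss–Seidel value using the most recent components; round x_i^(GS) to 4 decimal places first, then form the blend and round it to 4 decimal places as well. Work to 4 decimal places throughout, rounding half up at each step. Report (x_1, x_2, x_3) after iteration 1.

Iteration 1:
  x_1: GS value = (-12 - (-2.4)·-1.9000 - (2.9)·0.9000) / (9.3) = -2.0613;  x_1 ← (1−ω)·-0.2000 + ω·-2.0613 = -2.5639
  x_2: GS value = (7 - (-2)·-2.5639 - (-1)·0.9000) / (7) = 0.3960;  x_2 ← (1−ω)·-1.9000 + ω·0.3960 = 1.0159
  x_3: GS value = (11 - (1)·-2.5639 - (-1)·1.0159) / (-3) = -4.8599;  x_3 ← (1−ω)·0.9000 + ω·-4.8599 = -6.4151

(-2.5639, 1.0159, -6.4151)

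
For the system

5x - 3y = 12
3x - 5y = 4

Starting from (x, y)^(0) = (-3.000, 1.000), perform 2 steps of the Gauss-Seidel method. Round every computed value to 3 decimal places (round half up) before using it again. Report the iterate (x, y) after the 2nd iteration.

Iteration 1:
  x = (12 - (-3)·1.000) / (5) = 3.000
  y = (4 - (3)·3.000) / (-5) = 1.000
Iteration 2:
  x = (12 - (-3)·1.000) / (5) = 3.000
  y = (4 - (3)·3.000) / (-5) = 1.000

(3.000, 1.000)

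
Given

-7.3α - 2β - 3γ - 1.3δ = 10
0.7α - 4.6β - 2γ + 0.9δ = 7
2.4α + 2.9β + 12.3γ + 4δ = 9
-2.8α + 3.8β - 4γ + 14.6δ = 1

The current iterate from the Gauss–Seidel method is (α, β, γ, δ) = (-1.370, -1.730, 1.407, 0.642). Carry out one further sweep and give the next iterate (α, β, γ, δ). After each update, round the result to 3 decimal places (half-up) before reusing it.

(-1.588, -2.250, 1.363, 0.723)

One sweep:
  α = (10 - (-2)·-1.730 - (-3)·1.407 - (-1.3)·0.642) / (-7.3) = -1.588
  β = (7 - (0.7)·-1.588 - (-2)·1.407 - (0.9)·0.642) / (-4.6) = -2.250
  γ = (9 - (2.4)·-1.588 - (2.9)·-2.250 - (4)·0.642) / (12.3) = 1.363
  δ = (1 - (-2.8)·-1.588 - (3.8)·-2.250 - (-4)·1.363) / (14.6) = 0.723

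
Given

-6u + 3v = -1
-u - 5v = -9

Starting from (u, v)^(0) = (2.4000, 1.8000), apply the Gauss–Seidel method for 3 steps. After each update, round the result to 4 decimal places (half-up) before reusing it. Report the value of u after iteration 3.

Iteration 1:
  u = (-1 - (3)·1.8000) / (-6) = 1.0667
  v = (-9 - (-1)·1.0667) / (-5) = 1.5867
Iteration 2:
  u = (-1 - (3)·1.5867) / (-6) = 0.9600
  v = (-9 - (-1)·0.9600) / (-5) = 1.6080
Iteration 3:
  u = (-1 - (3)·1.6080) / (-6) = 0.9707
  v = (-9 - (-1)·0.9707) / (-5) = 1.6059

0.9707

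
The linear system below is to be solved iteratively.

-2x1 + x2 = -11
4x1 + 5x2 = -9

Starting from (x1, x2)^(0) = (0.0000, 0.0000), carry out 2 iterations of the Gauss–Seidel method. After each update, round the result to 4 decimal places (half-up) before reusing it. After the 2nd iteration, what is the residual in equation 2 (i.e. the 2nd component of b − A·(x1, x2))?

Iteration 1:
  x1 = (-11 - (1)·0.0000) / (-2) = 5.5000
  x2 = (-9 - (4)·5.5000) / (5) = -6.2000
Iteration 2:
  x1 = (-11 - (1)·-6.2000) / (-2) = 2.4000
  x2 = (-9 - (4)·2.4000) / (5) = -3.7200
Residual b − A·x = (-2.4800, 0.0000)

0.0000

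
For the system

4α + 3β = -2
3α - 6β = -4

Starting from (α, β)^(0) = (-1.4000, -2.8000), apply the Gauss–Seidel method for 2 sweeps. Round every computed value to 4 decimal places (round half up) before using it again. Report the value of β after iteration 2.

-0.1333

Iteration 1:
  α = (-2 - (3)·-2.8000) / (4) = 1.6000
  β = (-4 - (3)·1.6000) / (-6) = 1.4667
Iteration 2:
  α = (-2 - (3)·1.4667) / (4) = -1.6000
  β = (-4 - (3)·-1.6000) / (-6) = -0.1333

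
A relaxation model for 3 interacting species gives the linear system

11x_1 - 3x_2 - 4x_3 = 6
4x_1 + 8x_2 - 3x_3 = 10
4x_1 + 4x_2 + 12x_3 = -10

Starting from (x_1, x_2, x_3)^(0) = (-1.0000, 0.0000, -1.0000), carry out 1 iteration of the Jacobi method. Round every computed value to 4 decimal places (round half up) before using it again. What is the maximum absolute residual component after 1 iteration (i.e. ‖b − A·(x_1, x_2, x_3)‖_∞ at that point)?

10.2272

Iteration 1:
  x_1 = (6 - (-3)·0.0000 - (-4)·-1.0000) / (11) = 0.1818
  x_2 = (10 - (4)·-1.0000 - (-3)·-1.0000) / (8) = 1.3750
  x_3 = (-10 - (4)·-1.0000 - (4)·0.0000) / (12) = -0.5000
Residual b − A·x = (6.1252, -3.2272, -10.2272); ∞-norm = 10.2272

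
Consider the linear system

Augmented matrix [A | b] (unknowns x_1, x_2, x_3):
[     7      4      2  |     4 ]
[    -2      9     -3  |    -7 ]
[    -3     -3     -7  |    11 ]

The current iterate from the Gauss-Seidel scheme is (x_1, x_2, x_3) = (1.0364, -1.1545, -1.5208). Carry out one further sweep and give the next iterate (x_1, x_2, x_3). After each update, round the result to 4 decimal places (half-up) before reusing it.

One sweep:
  x_1 = (4 - (4)·-1.1545 - (2)·-1.5208) / (7) = 1.6657
  x_2 = (-7 - (-2)·1.6657 - (-3)·-1.5208) / (9) = -0.9146
  x_3 = (11 - (-3)·1.6657 - (-3)·-0.9146) / (-7) = -1.8933

(1.6657, -0.9146, -1.8933)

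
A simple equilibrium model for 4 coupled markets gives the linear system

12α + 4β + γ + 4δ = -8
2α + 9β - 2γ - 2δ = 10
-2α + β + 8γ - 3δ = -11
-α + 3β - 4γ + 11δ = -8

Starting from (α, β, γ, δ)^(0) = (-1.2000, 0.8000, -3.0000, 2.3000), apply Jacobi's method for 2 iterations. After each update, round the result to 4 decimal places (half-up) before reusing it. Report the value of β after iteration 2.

0.7538

Iteration 1:
  α = (-8 - (4)·0.8000 - (1)·-3.0000 - (4)·2.3000) / (12) = -1.4500
  β = (10 - (2)·-1.2000 - (-2)·-3.0000 - (-2)·2.3000) / (9) = 1.2222
  γ = (-11 - (-2)·-1.2000 - (1)·0.8000 - (-3)·2.3000) / (8) = -0.9125
  δ = (-8 - (-1)·-1.2000 - (3)·0.8000 - (-4)·-3.0000) / (11) = -2.1455
Iteration 2:
  α = (-8 - (4)·1.2222 - (1)·-0.9125 - (4)·-2.1455) / (12) = -0.2829
  β = (10 - (2)·-1.4500 - (-2)·-0.9125 - (-2)·-2.1455) / (9) = 0.7538
  γ = (-11 - (-2)·-1.4500 - (1)·1.2222 - (-3)·-2.1455) / (8) = -2.6948
  δ = (-8 - (-1)·-1.4500 - (3)·1.2222 - (-4)·-0.9125) / (11) = -1.5242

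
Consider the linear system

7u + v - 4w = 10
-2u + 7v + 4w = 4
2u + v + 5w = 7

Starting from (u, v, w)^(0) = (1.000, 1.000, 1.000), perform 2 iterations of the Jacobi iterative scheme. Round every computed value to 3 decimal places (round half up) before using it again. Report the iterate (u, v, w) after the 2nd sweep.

Iteration 1:
  u = (10 - (1)·1.000 - (-4)·1.000) / (7) = 1.857
  v = (4 - (-2)·1.000 - (4)·1.000) / (7) = 0.286
  w = (7 - (2)·1.000 - (1)·1.000) / (5) = 0.800
Iteration 2:
  u = (10 - (1)·0.286 - (-4)·0.800) / (7) = 1.845
  v = (4 - (-2)·1.857 - (4)·0.800) / (7) = 0.645
  w = (7 - (2)·1.857 - (1)·0.286) / (5) = 0.600

(1.845, 0.645, 0.600)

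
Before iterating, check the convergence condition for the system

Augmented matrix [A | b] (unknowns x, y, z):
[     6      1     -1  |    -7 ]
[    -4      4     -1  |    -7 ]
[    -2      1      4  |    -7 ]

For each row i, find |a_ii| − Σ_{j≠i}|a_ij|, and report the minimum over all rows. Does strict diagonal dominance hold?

row 1: |6| − (1+1) = 4
row 2: |4| − (4+1) = -1
row 3: |4| − (2+1) = 1
minimum over rows = -1 → not strictly diagonally dominant

-1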